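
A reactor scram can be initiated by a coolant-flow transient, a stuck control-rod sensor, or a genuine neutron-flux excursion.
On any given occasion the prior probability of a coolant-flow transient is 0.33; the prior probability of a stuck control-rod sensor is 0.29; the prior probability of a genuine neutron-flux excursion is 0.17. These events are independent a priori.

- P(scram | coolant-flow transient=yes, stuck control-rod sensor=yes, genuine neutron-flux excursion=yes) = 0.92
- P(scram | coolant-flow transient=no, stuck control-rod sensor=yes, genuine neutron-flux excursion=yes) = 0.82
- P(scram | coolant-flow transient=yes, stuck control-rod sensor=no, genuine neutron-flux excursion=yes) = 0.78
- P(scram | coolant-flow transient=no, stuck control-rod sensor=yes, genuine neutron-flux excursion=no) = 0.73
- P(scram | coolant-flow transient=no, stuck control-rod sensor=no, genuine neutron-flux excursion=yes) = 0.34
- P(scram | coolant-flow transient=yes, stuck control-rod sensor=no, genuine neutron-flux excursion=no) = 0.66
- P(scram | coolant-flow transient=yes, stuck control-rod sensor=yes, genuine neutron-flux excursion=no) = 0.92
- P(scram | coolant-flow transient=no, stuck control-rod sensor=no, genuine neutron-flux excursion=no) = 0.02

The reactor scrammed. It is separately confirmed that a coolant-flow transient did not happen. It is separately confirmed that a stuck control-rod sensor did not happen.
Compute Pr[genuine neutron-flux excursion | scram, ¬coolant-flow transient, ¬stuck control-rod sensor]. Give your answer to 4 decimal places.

Pr[genuine neutron-flux excursion | scram, ¬coolant-flow transient, ¬stuck control-rod sensor] ≈ 0.7769

Sum P(scram|·) weighted by the priors over both values of genuine neutron-flux excursion:
  P(scram | ¬coolant-flow transient, ¬stuck control-rod sensor) = 0.02·0.83 + 0.34·0.17
        = 0.016600 + 0.057800 = 0.074400
Configurations with genuine neutron-flux excursion contribute 0.057800, so
  P(genuine neutron-flux excursion | scram, ¬coolant-flow transient, ¬stuck control-rod sensor) = 0.057800 / 0.074400 ≈ 0.7769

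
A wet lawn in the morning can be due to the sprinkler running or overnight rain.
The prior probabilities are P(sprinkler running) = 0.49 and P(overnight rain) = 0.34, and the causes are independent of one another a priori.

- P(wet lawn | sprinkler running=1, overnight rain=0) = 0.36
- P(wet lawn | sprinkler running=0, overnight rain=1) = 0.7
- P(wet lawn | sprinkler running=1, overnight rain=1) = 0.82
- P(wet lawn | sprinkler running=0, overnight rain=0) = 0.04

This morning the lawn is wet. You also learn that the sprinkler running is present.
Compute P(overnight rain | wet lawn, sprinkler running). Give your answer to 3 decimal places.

P(wet lawn | sprinkler running) = 0.36×0.66 + 0.82×0.34 = 0.237600 + 0.278800 = 0.516400
Restricting to configurations with overnight rain present: 0.82×0.34 = 0.278800.
Hence the posterior is 0.278800/0.516400 ≈ 0.540.

P(overnight rain | wet lawn, sprinkler running) ≈ 0.540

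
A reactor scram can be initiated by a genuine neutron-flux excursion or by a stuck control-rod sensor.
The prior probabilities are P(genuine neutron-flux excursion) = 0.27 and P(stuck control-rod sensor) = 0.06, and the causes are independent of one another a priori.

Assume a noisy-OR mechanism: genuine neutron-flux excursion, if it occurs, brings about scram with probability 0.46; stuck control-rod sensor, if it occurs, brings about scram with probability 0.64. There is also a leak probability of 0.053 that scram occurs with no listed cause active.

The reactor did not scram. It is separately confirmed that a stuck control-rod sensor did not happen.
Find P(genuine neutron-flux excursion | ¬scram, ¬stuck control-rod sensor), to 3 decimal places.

Under noisy-OR, P(scram | causes) = 1 − (1−0.053)·∏(1−qᵢ) over the active causes.
Sum P(¬scram|·) weighted by the priors over both values of genuine neutron-flux excursion:
  P(¬scram | ¬stuck control-rod sensor) = 0.947*0.73 + 0.51138*0.27
        = 0.691310 + 0.138073 = 0.829383
Configurations with genuine neutron-flux excursion contribute 0.138073, so
  P(genuine neutron-flux excursion | ¬scram, ¬stuck control-rod sensor) = 0.138073 / 0.829383 ≈ 0.166

P(genuine neutron-flux excursion | ¬scram, ¬stuck control-rod sensor) ≈ 0.166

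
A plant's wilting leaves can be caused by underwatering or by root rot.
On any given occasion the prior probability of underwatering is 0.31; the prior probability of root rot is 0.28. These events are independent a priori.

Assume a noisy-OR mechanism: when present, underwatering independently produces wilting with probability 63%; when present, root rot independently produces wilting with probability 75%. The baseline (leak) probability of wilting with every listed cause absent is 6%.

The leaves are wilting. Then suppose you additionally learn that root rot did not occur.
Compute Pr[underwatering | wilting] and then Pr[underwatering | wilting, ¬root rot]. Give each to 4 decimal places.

Under noisy-OR, P(wilting | causes) = 1 − (1−0.06)·∏(1−qᵢ) over the active causes.
For the numerator, keep only underwatering=true terms: 0.145571 + 0.079253 = 0.224824
Denominator P(wilting): 0.06·0.69·0.72 + 0.765·0.69·0.28 + 0.6522·0.31·0.72 + 0.91305·0.31·0.28 = 0.402430
P(underwatering | wilting) = 0.224824/0.402430 ≈ 0.5587

With the extra evidence:
Numerator (weight on configurations with underwatering): 0.6522*0.31 = 0.202182
Denominator P(wilting | ¬root rot): 0.06*0.69 + 0.6522*0.31 = 0.243582
P(underwatering | wilting, ¬root rot) = 0.202182/0.243582 ≈ 0.8300
Ruling out root rot raises the posterior on underwatering — the flip side of explaining away.

Pr[underwatering | wilting] ≈ 0.5587; Pr[underwatering | wilting, ¬root rot] ≈ 0.8300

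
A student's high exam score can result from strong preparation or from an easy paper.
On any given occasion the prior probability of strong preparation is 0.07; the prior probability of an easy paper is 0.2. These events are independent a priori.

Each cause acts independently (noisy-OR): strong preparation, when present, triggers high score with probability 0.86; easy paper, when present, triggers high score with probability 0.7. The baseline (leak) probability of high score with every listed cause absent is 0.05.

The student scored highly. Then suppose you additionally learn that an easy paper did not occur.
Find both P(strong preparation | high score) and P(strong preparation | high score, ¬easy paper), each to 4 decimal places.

Under noisy-OR, P(high score | causes) = 1 − (1−0.05)·∏(1−qᵢ) over the active causes.
P(high score) = 0.05*0.93*0.8 + 0.715*0.93*0.2 + 0.867*0.07*0.8 + 0.9601*0.07*0.2 = 0.037200 + 0.132990 + 0.048552 + 0.013441 = 0.232183
Restricting to configurations with strong preparation present: 0.048552 + 0.013441 = 0.061993.
Hence the posterior is 0.061993/0.232183 ≈ 0.2670.

Now also conditioning on easy paper≠true:
P(high score | ¬easy paper) = 0.05×0.93 + 0.867×0.07 = 0.046500 + 0.060690 = 0.107190
Restricting to configurations with strong preparation present: 0.867×0.07 = 0.060690.
So P(strong preparation | high score, ¬easy paper) = 0.060690/0.107190 ≈ 0.5662.

P(strong preparation | high score) ≈ 0.2670; P(strong preparation | high score, ¬easy paper) ≈ 0.5662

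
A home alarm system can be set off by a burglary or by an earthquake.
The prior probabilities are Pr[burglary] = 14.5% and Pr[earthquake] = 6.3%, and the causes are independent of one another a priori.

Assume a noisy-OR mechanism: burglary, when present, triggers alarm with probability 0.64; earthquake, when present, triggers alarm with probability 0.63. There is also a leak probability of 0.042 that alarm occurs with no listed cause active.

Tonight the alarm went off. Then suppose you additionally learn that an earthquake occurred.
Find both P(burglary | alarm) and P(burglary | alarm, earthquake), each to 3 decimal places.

P(burglary | alarm) ≈ 0.586; P(burglary | alarm, earthquake) ≈ 0.186

Under noisy-OR, P(alarm | causes) = 1 − (1−0.042)·∏(1−qᵢ) over the active causes.
P(alarm) = 0.042×0.855×0.937 + 0.64554×0.855×0.063 + 0.65512×0.145×0.937 + 0.872394×0.145×0.063 = 0.033648 + 0.034772 + 0.089008 + 0.007969 = 0.165397
Restricting to configurations with burglary present: 0.089008 + 0.007969 = 0.096977.
P(burglary | alarm) = 0.096977 / 0.165397 ≈ 0.586

With the extra evidence:
Weight on burglary=true, given the evidence: 0.872394×0.145 = 0.126497
The normalizing constant is 0.64554×0.855 + 0.872394×0.145 = 0.678434
Posterior = 0.126497 / 0.678434 ≈ 0.186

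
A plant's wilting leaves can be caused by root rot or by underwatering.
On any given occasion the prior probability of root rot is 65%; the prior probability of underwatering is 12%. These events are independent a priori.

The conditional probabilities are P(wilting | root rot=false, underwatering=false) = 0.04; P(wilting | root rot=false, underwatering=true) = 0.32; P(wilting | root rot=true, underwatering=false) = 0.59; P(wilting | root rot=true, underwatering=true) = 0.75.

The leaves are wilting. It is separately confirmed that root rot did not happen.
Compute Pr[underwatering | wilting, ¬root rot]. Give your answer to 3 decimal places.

Weight on underwatering=true, given the evidence: 0.32·0.12 = 0.038400
Normalizer over all consistent configurations: 0.04·0.88 + 0.32·0.12 = 0.073600
P(underwatering | wilting, ¬root rot) = 0.038400/0.073600 ≈ 0.522

Pr[underwatering | wilting, ¬root rot] ≈ 0.522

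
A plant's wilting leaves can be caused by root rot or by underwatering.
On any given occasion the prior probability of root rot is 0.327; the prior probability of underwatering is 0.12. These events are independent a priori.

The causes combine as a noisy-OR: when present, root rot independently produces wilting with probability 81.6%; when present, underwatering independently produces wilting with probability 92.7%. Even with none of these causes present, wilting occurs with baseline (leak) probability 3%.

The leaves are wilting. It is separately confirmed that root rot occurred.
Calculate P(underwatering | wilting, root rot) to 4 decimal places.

Under noisy-OR, P(wilting | causes) = 1 − (1−0.03)·∏(1−qᵢ) over the active causes.
P(wilting | root rot) = 0.82152×0.88 + 0.986971×0.12 = 0.722938 + 0.118437 = 0.841375
Restricting to configurations with underwatering present: 0.986971×0.12 = 0.118437.
P(underwatering | wilting, root rot) = 0.118437 / 0.841375 ≈ 0.1408

P(underwatering | wilting, root rot) ≈ 0.1408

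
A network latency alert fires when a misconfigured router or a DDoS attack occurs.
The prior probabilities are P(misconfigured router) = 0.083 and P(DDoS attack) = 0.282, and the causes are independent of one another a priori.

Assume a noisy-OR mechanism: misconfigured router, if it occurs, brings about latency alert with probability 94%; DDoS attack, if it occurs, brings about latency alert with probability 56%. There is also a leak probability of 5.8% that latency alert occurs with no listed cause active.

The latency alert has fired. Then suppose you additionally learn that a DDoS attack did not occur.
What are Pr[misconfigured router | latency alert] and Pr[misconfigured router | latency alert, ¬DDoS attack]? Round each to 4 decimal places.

Under noisy-OR, P(latency alert | causes) = 1 − (1−0.058)·∏(1−qᵢ) over the active causes.
Enumerate the 4 (misconfigured router, DDoS attack) configurations and weight by the priors:
  P(latency alert) = 0.058*0.917*0.718 + 0.58552*0.917*0.282 + 0.94348*0.083*0.718 + 0.975131*0.083*0.282
        = 0.038188 + 0.151412 + 0.056226 + 0.022824 = 0.268650
Configurations with misconfigured router contribute 0.079050, so
  P(misconfigured router | latency alert) = 0.079050 / 0.268650 ≈ 0.2942

Now condition on the additional information:
For the numerator, keep only misconfigured router=true terms: 0.94348·0.083 = 0.078309
Normalizer over all consistent configurations: 0.058·0.917 + 0.94348·0.083 = 0.131495
Posterior = 0.078309 / 0.131495 ≈ 0.5955
With DDoS attack excluded, misconfigured router must carry more of the explanatory weight for the latency alert.

Pr[misconfigured router | latency alert] ≈ 0.2942; Pr[misconfigured router | latency alert, ¬DDoS attack] ≈ 0.5955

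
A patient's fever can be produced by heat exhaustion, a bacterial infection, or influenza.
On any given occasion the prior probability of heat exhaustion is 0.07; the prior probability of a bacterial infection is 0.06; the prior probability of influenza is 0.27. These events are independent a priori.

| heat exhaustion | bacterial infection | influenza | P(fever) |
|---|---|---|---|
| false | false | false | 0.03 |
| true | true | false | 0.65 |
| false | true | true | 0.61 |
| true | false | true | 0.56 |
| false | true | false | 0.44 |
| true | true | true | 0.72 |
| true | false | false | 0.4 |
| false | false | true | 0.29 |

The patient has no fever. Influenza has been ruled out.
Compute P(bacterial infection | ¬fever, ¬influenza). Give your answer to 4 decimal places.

P(bacterial infection | ¬fever, ¬influenza) ≈ 0.0356

Enumerate the 4 (heat exhaustion, bacterial infection) configurations and weight by the priors:
  P(¬fever | ¬influenza) = 0.97·0.93·0.94 + 0.56·0.93·0.06 + 0.6·0.07·0.94 + 0.35·0.07·0.06
        = 0.847974 + 0.031248 + 0.039480 + 0.001470 = 0.920172
Keeping only the bacterial infection-present terms gives 0.032718, so
  P(bacterial infection | ¬fever, ¬influenza) = 0.032718 / 0.920172 ≈ 0.0356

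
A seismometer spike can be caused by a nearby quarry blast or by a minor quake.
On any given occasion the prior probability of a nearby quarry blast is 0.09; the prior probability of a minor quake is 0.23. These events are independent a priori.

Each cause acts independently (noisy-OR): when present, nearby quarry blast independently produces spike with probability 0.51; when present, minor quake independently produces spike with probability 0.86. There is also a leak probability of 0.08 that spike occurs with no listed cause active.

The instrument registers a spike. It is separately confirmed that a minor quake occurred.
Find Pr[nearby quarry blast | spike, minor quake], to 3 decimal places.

Under noisy-OR, P(spike | causes) = 1 − (1−0.08)·∏(1−qᵢ) over the active causes.
Sum P(spike|·) weighted by the priors over both values of nearby quarry blast:
  P(spike | minor quake) = 0.8712*0.91 + 0.936888*0.09
        = 0.792792 + 0.084320 = 0.877112
Configurations with nearby quarry blast contribute 0.084320, so
  P(nearby quarry blast | spike, minor quake) = 0.084320 / 0.877112 ≈ 0.096

Pr[nearby quarry blast | spike, minor quake] ≈ 0.096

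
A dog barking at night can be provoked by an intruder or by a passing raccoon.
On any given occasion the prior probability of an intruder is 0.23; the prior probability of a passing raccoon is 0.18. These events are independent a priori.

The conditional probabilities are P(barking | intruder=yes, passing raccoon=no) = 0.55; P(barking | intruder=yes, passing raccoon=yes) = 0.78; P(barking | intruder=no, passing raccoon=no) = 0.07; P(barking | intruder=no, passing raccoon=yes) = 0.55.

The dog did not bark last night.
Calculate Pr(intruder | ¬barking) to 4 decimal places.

For the numerator, keep only intruder=true terms: 0.084870 + 0.009108 = 0.093978
Normalizer over all consistent configurations: 0.93×0.77×0.82 + 0.45×0.77×0.18 + 0.45×0.23×0.82 + 0.22×0.23×0.18 = 0.743550
P(intruder | ¬barking) = 0.093978/0.743550 ≈ 0.1264

Pr(intruder | ¬barking) ≈ 0.1264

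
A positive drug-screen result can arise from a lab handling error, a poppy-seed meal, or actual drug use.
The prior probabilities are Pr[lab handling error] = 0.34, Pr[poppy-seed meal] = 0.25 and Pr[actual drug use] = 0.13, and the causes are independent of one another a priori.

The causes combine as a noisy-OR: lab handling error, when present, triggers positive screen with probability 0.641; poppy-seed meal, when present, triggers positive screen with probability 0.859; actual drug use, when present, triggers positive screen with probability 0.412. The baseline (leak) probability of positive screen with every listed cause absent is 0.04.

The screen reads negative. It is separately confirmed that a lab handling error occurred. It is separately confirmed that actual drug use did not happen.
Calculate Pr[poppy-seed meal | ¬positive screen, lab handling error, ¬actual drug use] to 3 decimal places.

Pr[poppy-seed meal | ¬positive screen, lab handling error, ¬actual drug use] ≈ 0.045

Under noisy-OR, P(positive screen | causes) = 1 − (1−0.04)·∏(1−qᵢ) over the active causes.
P(¬positive screen | lab handling error, ¬actual drug use) = 0.34464·0.75 + 0.048594·0.25 = 0.258480 + 0.012148 = 0.270628
Of this, 0.012148 comes from 0.048594·0.25 (the poppy-seed meal=true cases).
Hence the posterior is 0.012148/0.270628 ≈ 0.045.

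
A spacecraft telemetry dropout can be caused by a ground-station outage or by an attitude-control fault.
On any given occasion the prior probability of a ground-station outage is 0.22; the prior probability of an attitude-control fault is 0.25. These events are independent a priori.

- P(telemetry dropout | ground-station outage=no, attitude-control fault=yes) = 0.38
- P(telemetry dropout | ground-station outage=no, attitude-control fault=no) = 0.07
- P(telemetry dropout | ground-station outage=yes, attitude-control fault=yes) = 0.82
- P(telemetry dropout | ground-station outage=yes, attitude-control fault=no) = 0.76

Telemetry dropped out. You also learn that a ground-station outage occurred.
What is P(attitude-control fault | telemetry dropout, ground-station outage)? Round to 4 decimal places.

P(attitude-control fault | telemetry dropout, ground-station outage) ≈ 0.2645

For the numerator, keep only attitude-control fault=true terms: 0.82*0.25 = 0.205000
Normalizer over all consistent configurations: 0.76*0.75 + 0.82*0.25 = 0.775000
Posterior = 0.205000 / 0.775000 ≈ 0.2645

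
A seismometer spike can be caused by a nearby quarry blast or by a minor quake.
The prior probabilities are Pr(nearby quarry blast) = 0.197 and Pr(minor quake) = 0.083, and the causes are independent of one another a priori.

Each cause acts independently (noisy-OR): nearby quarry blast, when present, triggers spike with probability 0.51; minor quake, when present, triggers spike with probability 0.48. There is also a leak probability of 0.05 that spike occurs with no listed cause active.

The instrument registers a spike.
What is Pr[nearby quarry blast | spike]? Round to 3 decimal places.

Pr[nearby quarry blast | spike] ≈ 0.607

Under noisy-OR, P(spike | causes) = 1 − (1−0.05)·∏(1−qᵢ) over the active causes.
Sum P(spike|·) weighted by the priors over the 4 (nearby quarry blast, minor quake) configurations:
  P(spike) = 0.05*0.803*0.917 + 0.506*0.803*0.083 + 0.5345*0.197*0.917 + 0.75794*0.197*0.083
        = 0.036818 + 0.033724 + 0.096557 + 0.012393 = 0.179492
Keeping only the nearby quarry blast-present terms gives 0.108950, so
  P(nearby quarry blast | spike) = 0.108950 / 0.179492 ≈ 0.607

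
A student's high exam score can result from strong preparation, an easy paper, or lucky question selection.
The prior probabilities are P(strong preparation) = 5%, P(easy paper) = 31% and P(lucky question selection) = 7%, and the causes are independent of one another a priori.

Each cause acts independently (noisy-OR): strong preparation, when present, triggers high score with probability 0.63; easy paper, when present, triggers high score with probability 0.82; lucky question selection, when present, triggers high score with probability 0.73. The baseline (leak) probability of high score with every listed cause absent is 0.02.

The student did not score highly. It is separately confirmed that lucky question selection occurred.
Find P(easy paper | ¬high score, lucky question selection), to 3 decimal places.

P(easy paper | ¬high score, lucky question selection) ≈ 0.075

Under noisy-OR, P(high score | causes) = 1 − (1−0.02)·∏(1−qᵢ) over the active causes.
Numerator (weight on configurations with easy paper): 0.014026 + 0.000273 = 0.014299
Normalizer over all consistent configurations: 0.2646*0.95*0.69 + 0.047628*0.95*0.31 + 0.097902*0.05*0.69 + 0.017622*0.05*0.31 = 0.191122
Posterior = 0.014299 / 0.191122 ≈ 0.075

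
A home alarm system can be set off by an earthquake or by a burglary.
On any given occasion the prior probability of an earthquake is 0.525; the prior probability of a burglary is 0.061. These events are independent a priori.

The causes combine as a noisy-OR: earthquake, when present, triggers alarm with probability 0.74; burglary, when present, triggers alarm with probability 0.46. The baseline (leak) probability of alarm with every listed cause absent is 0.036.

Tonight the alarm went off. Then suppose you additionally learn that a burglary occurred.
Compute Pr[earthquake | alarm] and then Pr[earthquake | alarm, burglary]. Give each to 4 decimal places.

Pr[earthquake | alarm] ≈ 0.9299; Pr[earthquake | alarm, burglary] ≈ 0.6659

Under noisy-OR, P(alarm | causes) = 1 − (1−0.036)·∏(1−qᵢ) over the active causes.
For the numerator, keep only earthquake=true terms: 0.369416 + 0.027691 = 0.397107
Denominator P(alarm): 0.036·0.475·0.939 + 0.47944·0.475·0.061 + 0.74936·0.525·0.939 + 0.864654·0.525·0.061 = 0.427056
Posterior = 0.397107 / 0.427056 ≈ 0.9299

Now condition on the additional information:
By total probability over both values of earthquake:
  P(alarm | burglary) = 0.47944*0.475 + 0.864654*0.525
        = 0.227734 + 0.453943 = 0.681677
Keeping only the earthquake-present terms gives 0.453943, so
  P(earthquake | alarm, burglary) = 0.453943 / 0.681677 ≈ 0.6659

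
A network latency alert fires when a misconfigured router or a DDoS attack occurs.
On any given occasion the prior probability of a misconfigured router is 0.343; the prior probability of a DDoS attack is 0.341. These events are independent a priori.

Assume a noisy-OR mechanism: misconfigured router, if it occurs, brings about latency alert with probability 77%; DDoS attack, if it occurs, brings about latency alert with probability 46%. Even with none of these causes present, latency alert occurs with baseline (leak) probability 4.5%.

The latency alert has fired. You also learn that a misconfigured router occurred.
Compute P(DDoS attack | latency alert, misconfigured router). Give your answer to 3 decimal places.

P(DDoS attack | latency alert, misconfigured router) ≈ 0.369

Under noisy-OR, P(latency alert | causes) = 1 − (1−0.045)·∏(1−qᵢ) over the active causes.
For the numerator, keep only DDoS attack=true terms: 0.881389·0.341 = 0.300554
The normalizing constant is 0.78035·0.659 + 0.881389·0.341 = 0.814805
P(DDoS attack | latency alert, misconfigured router) = 0.300554/0.814805 ≈ 0.369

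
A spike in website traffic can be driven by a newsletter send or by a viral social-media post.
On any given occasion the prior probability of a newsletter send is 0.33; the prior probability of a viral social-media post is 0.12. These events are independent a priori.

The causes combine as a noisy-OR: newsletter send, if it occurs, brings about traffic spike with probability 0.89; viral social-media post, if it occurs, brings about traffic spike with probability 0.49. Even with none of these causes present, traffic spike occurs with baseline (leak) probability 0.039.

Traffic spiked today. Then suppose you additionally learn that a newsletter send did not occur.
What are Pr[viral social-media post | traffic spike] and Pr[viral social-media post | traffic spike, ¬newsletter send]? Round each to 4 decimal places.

Under noisy-OR, P(traffic spike | causes) = 1 − (1−0.039)·∏(1−qᵢ) over the active causes.
Enumerate the 4 (newsletter send, viral social-media post) configurations and weight by the priors:
  P(traffic spike) = 0.039·0.67·0.88 + 0.50989·0.67·0.12 + 0.89429·0.33·0.88 + 0.946088·0.33·0.12
        = 0.022994 + 0.040995 + 0.259702 + 0.037465 = 0.361156
Keeping only the viral social-media post-present terms gives 0.078460, so
  P(viral social-media post | traffic spike) = 0.078460 / 0.361156 ≈ 0.2172

Now also conditioning on newsletter send≠true:
Sum P(traffic spike|·) weighted by the priors over both values of viral social-media post:
  P(traffic spike | ¬newsletter send) = 0.039·0.88 + 0.50989·0.12
        = 0.034320 + 0.061187 = 0.095507
The terms with viral social-media post present sum to 0.061187, so
  P(viral social-media post | traffic spike, ¬newsletter send) = 0.061187 / 0.095507 ≈ 0.6407

Pr[viral social-media post | traffic spike] ≈ 0.2172; Pr[viral social-media post | traffic spike, ¬newsletter send] ≈ 0.6407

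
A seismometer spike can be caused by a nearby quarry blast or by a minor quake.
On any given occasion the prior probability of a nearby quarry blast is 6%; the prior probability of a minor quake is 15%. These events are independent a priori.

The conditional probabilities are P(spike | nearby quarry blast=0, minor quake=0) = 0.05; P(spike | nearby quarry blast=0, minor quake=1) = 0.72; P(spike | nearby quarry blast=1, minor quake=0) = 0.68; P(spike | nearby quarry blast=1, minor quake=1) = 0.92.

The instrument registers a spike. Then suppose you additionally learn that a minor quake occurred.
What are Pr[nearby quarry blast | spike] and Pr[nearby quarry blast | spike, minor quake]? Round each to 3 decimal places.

Numerator (weight on configurations with nearby quarry blast): 0.034680 + 0.008280 = 0.042960
Normalizer over all consistent configurations: 0.05*0.94*0.85 + 0.72*0.94*0.15 + 0.68*0.06*0.85 + 0.92*0.06*0.15 = 0.184430
Posterior = 0.042960 / 0.184430 ≈ 0.233

With the extra evidence:
By total probability over both values of nearby quarry blast:
  P(spike | minor quake) = 0.72·0.94 + 0.92·0.06
        = 0.676800 + 0.055200 = 0.732000
Keeping only the nearby quarry blast-present terms gives 0.055200, so
  P(nearby quarry blast | spike, minor quake) = 0.055200 / 0.732000 ≈ 0.075
The drop from 0.233 to 0.075 is the explaining-away (discounting) effect.

Pr[nearby quarry blast | spike] ≈ 0.233; Pr[nearby quarry blast | spike, minor quake] ≈ 0.075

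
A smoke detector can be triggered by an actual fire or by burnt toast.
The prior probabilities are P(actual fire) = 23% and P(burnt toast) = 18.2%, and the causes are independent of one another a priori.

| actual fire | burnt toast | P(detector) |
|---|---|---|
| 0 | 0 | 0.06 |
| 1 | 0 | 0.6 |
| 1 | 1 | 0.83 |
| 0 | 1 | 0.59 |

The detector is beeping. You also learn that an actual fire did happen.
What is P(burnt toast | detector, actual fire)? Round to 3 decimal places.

P(burnt toast | detector, actual fire) ≈ 0.235

Numerator (weight on configurations with burnt toast): 0.83×0.182 = 0.151060
Denominator P(detector | actual fire): 0.6×0.818 + 0.83×0.182 = 0.641860
P(burnt toast | detector, actual fire) = 0.151060/0.641860 ≈ 0.235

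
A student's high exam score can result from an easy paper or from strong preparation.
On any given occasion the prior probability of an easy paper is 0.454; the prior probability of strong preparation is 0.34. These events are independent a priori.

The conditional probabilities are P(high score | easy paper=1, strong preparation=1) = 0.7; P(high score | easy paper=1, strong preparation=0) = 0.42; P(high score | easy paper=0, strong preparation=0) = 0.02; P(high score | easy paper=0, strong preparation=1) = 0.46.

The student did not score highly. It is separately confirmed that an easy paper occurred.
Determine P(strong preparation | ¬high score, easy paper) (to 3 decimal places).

Numerator (weight on configurations with strong preparation): 0.3*0.34 = 0.102000
The normalizing constant is 0.58*0.66 + 0.3*0.34 = 0.484800
P(strong preparation | ¬high score, easy paper) = 0.102000/0.484800 ≈ 0.210

P(strong preparation | ¬high score, easy paper) ≈ 0.210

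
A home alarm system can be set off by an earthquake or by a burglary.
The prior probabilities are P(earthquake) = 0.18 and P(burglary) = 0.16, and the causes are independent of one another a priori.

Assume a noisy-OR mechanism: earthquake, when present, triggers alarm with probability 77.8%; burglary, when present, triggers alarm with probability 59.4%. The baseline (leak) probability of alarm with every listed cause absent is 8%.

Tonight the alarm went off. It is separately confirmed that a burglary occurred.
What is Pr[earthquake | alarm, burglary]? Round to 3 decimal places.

Under noisy-OR, P(alarm | causes) = 1 − (1−0.08)·∏(1−qᵢ) over the active causes.
Numerator (weight on configurations with earthquake): 0.917079*0.18 = 0.165074
Normalizer over all consistent configurations: 0.62648*0.82 + 0.917079*0.18 = 0.678788
P(earthquake | alarm, burglary) = 0.165074/0.678788 ≈ 0.243

Pr[earthquake | alarm, burglary] ≈ 0.243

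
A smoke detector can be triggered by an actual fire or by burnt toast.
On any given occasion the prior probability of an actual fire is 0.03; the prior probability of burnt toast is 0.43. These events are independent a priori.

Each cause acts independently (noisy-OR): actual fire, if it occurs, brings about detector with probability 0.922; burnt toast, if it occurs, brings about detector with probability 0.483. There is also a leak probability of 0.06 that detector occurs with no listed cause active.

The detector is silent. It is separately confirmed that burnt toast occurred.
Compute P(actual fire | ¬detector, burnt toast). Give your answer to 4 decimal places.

P(actual fire | ¬detector, burnt toast) ≈ 0.0024

Under noisy-OR, P(detector | causes) = 1 − (1−0.06)·∏(1−qᵢ) over the active causes.
P(¬detector | burnt toast) = 0.48598·0.97 + 0.037906·0.03 = 0.471401 + 0.001137 = 0.472538
Restricting to configurations with actual fire present: 0.037906·0.03 = 0.001137.
P(actual fire | ¬detector, burnt toast) = 0.001137 / 0.472538 ≈ 0.0024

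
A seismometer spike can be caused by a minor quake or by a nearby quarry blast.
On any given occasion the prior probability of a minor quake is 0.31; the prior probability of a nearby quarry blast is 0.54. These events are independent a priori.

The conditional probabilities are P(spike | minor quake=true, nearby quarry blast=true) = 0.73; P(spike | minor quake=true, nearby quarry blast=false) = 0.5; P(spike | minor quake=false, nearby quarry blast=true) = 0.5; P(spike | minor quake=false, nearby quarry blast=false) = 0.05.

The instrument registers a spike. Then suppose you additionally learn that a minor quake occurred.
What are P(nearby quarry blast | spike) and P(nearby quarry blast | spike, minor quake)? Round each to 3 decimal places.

P(nearby quarry blast | spike) ≈ 0.780; P(nearby quarry blast | spike, minor quake) ≈ 0.632

For the numerator, keep only nearby quarry blast=true terms: 0.186300 + 0.122202 = 0.308502
Normalizer over all consistent configurations: 0.05·0.69·0.46 + 0.5·0.69·0.54 + 0.5·0.31·0.46 + 0.73·0.31·0.54 = 0.395672
Posterior = 0.308502 / 0.395672 ≈ 0.780

Now also conditioning on minor quake=true:
Weight on nearby quarry blast=true, given the evidence: 0.73×0.54 = 0.394200
Normalizer over all consistent configurations: 0.5×0.46 + 0.73×0.54 = 0.624200
P(nearby quarry blast | spike, minor quake) = 0.394200/0.624200 ≈ 0.632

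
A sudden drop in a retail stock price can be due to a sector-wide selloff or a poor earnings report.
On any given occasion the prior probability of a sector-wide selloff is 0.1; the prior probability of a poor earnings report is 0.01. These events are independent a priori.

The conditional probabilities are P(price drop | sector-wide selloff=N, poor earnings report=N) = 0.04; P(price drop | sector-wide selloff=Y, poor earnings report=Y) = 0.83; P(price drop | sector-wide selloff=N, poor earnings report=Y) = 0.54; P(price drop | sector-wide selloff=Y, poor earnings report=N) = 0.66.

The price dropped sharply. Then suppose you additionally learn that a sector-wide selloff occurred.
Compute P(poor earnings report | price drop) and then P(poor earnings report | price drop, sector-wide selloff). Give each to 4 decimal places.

P(poor earnings report | price drop) ≈ 0.0533; P(poor earnings report | price drop, sector-wide selloff) ≈ 0.0125

Sum P(price drop|·) weighted by the priors over the 4 (sector-wide selloff, poor earnings report) configurations:
  P(price drop) = 0.04·0.9·0.99 + 0.54·0.9·0.01 + 0.66·0.1·0.99 + 0.83·0.1·0.01
        = 0.035640 + 0.004860 + 0.065340 + 0.000830 = 0.106670
The terms with poor earnings report present sum to 0.005690, so
  P(poor earnings report | price drop) = 0.005690 / 0.106670 ≈ 0.0533

Now also conditioning on sector-wide selloff=true:
Numerator (weight on configurations with poor earnings report): 0.83·0.01 = 0.008300
Denominator P(price drop | sector-wide selloff): 0.66·0.99 + 0.83·0.01 = 0.661700
Posterior = 0.008300 / 0.661700 ≈ 0.0125
This is intercausal reasoning (explaining away): once sector-wide selloff accounts for the price drop, poor earnings report becomes less likely.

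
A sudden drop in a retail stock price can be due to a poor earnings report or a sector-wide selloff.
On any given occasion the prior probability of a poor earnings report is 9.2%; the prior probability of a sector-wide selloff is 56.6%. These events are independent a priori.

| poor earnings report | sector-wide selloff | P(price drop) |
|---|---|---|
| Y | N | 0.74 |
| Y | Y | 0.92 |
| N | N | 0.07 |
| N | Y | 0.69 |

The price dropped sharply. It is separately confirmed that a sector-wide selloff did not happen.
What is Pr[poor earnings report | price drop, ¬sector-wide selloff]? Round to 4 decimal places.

P(price drop | ¬sector-wide selloff) = 0.07·0.908 + 0.74·0.092 = 0.063560 + 0.068080 = 0.131640
The poor earnings report-present share is 0.74·0.092 = 0.068080.
Hence the posterior is 0.068080/0.131640 ≈ 0.5172.

Pr[poor earnings report | price drop, ¬sector-wide selloff] ≈ 0.5172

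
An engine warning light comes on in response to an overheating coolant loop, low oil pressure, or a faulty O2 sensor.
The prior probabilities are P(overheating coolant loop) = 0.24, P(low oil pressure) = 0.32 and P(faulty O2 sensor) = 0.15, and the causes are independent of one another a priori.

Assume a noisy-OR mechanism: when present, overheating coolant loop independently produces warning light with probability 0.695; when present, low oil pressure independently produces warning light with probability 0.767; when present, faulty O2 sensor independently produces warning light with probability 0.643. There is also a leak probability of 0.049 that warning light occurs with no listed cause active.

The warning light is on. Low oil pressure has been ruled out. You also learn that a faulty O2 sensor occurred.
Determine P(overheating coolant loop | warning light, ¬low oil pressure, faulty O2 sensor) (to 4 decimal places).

Under noisy-OR, P(warning light | causes) = 1 − (1−0.049)·∏(1−qᵢ) over the active causes.
Numerator (weight on configurations with overheating coolant loop): 0.89645·0.24 = 0.215148
Denominator P(warning light | ¬low oil pressure, faulty O2 sensor): 0.660493·0.76 + 0.89645·0.24 = 0.717123
Posterior = 0.215148 / 0.717123 ≈ 0.3000

P(overheating coolant loop | warning light, ¬low oil pressure, faulty O2 sensor) ≈ 0.3000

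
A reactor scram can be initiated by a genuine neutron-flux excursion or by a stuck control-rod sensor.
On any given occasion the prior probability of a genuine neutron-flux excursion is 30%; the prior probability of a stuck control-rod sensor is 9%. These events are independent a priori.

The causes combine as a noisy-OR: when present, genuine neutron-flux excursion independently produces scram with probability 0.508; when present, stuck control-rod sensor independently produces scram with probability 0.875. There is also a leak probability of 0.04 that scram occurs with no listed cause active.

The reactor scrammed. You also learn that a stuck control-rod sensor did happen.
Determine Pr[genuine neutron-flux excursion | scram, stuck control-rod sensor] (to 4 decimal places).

Pr[genuine neutron-flux excursion | scram, stuck control-rod sensor] ≈ 0.3143

Under noisy-OR, P(scram | causes) = 1 − (1−0.04)·∏(1−qᵢ) over the active causes.
P(scram | stuck control-rod sensor) = 0.88×0.7 + 0.94096×0.3 = 0.616000 + 0.282288 = 0.898288
Of this, 0.282288 comes from 0.94096×0.3 (the genuine neutron-flux excursion=true cases).
Hence the posterior is 0.282288/0.898288 ≈ 0.3143.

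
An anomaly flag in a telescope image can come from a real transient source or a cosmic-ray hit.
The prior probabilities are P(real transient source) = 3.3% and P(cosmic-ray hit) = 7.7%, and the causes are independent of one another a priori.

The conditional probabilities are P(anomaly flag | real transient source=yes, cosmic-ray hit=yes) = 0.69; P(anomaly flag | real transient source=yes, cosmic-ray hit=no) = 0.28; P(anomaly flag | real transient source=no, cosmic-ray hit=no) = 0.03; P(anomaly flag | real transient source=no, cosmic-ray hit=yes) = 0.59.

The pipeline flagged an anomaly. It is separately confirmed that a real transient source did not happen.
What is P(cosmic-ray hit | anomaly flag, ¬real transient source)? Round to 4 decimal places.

P(cosmic-ray hit | anomaly flag, ¬real transient source) ≈ 0.6213

Enumerate both values of cosmic-ray hit and weight by the priors:
  P(anomaly flag | ¬real transient source) = 0.03·0.923 + 0.59·0.077
        = 0.027690 + 0.045430 = 0.073120
Keeping only the cosmic-ray hit-present terms gives 0.045430, so
  P(cosmic-ray hit | anomaly flag, ¬real transient source) = 0.045430 / 0.073120 ≈ 0.6213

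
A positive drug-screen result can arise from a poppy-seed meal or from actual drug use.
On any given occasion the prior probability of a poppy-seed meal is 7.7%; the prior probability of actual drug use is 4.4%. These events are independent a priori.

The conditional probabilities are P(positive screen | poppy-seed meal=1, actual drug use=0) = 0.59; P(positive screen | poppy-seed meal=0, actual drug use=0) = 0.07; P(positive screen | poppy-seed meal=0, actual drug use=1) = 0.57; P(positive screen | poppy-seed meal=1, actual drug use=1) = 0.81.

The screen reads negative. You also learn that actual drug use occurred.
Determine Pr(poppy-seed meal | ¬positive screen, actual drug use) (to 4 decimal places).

Pr(poppy-seed meal | ¬positive screen, actual drug use) ≈ 0.0356

P(¬positive screen | actual drug use) = 0.43*0.923 + 0.19*0.077 = 0.396890 + 0.014630 = 0.411520
The poppy-seed meal-present share is 0.19*0.077 = 0.014630.
Hence the posterior is 0.014630/0.411520 ≈ 0.0356.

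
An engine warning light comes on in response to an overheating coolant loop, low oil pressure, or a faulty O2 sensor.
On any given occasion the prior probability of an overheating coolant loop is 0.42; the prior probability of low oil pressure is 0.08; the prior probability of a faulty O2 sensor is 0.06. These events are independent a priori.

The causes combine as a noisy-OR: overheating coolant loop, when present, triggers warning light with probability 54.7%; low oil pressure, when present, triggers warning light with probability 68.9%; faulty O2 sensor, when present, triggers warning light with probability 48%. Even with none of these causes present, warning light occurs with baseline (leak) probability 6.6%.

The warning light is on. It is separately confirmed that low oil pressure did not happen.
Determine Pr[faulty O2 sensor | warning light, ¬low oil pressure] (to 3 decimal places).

Pr[faulty O2 sensor | warning light, ¬low oil pressure] ≈ 0.125

Under noisy-OR, P(warning light | causes) = 1 − (1−0.066)·∏(1−qᵢ) over the active causes.
For the numerator, keep only faulty O2 sensor=true terms: 0.017898 + 0.019656 = 0.037554
The normalizing constant is 0.066*0.58*0.94 + 0.51432*0.58*0.06 + 0.576898*0.42*0.94 + 0.779987*0.42*0.06 = 0.301296
Posterior = 0.037554 / 0.301296 ≈ 0.125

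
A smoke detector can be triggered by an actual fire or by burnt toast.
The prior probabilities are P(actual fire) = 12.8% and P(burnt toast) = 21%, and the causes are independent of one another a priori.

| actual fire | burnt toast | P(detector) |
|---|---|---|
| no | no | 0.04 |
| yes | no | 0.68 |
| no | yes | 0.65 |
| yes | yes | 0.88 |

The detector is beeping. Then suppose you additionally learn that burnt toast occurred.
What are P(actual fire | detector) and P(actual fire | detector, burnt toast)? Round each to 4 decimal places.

P(actual fire | detector) ≈ 0.3867; P(actual fire | detector, burnt toast) ≈ 0.1658

For the numerator, keep only actual fire=true terms: 0.068762 + 0.023654 = 0.092416
Normalizer over all consistent configurations: 0.04×0.872×0.79 + 0.65×0.872×0.21 + 0.68×0.128×0.79 + 0.88×0.128×0.21 = 0.238999
Posterior = 0.092416 / 0.238999 ≈ 0.3867

With the extra evidence:
Enumerate both values of actual fire and weight by the priors:
  P(detector | burnt toast) = 0.65·0.872 + 0.88·0.128
        = 0.566800 + 0.112640 = 0.679440
Configurations with actual fire contribute 0.112640, so
  P(actual fire | detector, burnt toast) = 0.112640 / 0.679440 ≈ 0.1658
This is intercausal reasoning (explaining away): once burnt toast accounts for the detector, actual fire becomes less likely.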